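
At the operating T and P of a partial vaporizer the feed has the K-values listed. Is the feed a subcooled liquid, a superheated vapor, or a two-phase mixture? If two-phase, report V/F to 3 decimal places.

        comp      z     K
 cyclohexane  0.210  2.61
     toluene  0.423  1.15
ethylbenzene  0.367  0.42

two-phase, V/F = 0.372

ΣzᵢKᵢ = 1.189; Σzᵢ/Kᵢ = 1.322.
Both exceed 1, so a two-phase solution exists.
Rachford–Rice: g(ψ) = Σ zᵢ(Kᵢ−1)/(1+ψ(Kᵢ−1)) = 0.
Newton iteration, ψ⁰ = 0.57:
  ψ = 0.570: g = -0.0832, g' = -0.432 → ψ = 0.377
  ψ = 0.377: g = -0.0020, g' = -0.422 → ψ = 0.372
Converged at ψ = 0.372.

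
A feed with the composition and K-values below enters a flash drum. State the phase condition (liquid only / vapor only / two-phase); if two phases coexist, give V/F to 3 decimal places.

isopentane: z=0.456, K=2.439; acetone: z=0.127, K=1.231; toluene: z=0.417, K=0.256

ΣzᵢKᵢ = 1.375; Σzᵢ/Kᵢ = 1.919.
Both exceed 1, so a two-phase solution exists.
Iterate (Newton) starting at ψ = 0.68:
  ψ = 0.680: g = -0.2709, g' = -1.192 → ψ = 0.453
  ψ = 0.453: g = -0.0439, g' = -0.877 → ψ = 0.403
  ψ = 0.403: g = -0.0006, g' = -0.855 → ψ = 0.402
Converged at ψ = 0.402.

two-phase, V/F = 0.402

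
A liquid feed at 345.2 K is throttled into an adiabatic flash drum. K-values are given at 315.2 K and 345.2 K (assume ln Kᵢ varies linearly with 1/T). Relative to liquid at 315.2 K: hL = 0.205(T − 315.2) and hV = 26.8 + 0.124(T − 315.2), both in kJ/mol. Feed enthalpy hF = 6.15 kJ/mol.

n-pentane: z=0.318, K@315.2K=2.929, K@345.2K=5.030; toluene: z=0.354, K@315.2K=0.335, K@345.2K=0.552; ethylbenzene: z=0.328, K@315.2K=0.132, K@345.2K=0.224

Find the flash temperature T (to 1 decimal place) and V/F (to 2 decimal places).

Adiabatic flash: solve Rachford–Rice at each trial T, then check hF = ψ·hV(T) + (1−ψ)·hL(T).
  T = 315.2 K: K = (2.929, 0.335, 0.132), RR gives ψ = 0.063, H_out = 1.690 kJ/mol
  T = 345.2 K: K = (5.030, 0.552, 0.224), RR gives ψ = 0.346, H_out = 14.575 kJ/mol
  T = 330.2 K: K = (3.886, 0.435, 0.174), RR gives ψ = 0.221, H_out = 8.735 kJ/mol
  T = 322.7 K: K = (3.385, 0.383, 0.152), RR gives ψ = 0.149, H_out = 5.451 kJ/mol
  T = 326.4 K: K = (3.626, 0.408, 0.163), RR gives ψ = 0.186, H_out = 7.117 kJ/mol
  T = 324.5 K: K = (3.501, 0.395, 0.157), RR gives ψ = 0.168, H_out = 6.274 kJ/mol
Linear interpolation between T = 322.7 (H_out = 5.451) and T = 324.5 (H_out = 6.274) on hF = 6.15 gives T ≈ 324.2 K, at which ψ = 0.16.

T = 324.2 K, V/F = 0.16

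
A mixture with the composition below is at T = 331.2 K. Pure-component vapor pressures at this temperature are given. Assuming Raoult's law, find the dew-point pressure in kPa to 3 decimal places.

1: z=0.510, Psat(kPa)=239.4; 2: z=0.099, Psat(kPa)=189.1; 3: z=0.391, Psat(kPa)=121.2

Pdew = 170.070 kPa

At the dew point ψ → 1, so Σzᵢ/Kᵢ = 1 with Kᵢ = Pᵢˢᵃᵗ/P ⇒ 1/P = Σzᵢ/Pᵢˢᵃᵗ.
1/P = 0.510/239.4 + 0.099/189.1 + 0.391/121.2 = 0.005880 ⇒ P = 170.070 kPa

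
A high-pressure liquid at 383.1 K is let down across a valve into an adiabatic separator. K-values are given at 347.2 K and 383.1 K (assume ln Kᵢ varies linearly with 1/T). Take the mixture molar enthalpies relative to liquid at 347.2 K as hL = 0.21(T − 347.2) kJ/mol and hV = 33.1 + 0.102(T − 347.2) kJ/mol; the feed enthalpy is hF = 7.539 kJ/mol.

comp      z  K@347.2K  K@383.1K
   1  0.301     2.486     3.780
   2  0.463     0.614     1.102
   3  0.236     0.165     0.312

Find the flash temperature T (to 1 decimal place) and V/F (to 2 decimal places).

Adiabatic flash: solve Rachford–Rice at each trial T, then check hF = ψ·hV(T) + (1−ψ)·hL(T).
  T = 347.2 K: K = (2.486, 0.614, 0.165), RR gives ψ = 0.085, H_out = 2.823 kJ/mol
  T = 383.1 K: K = (3.780, 1.102, 0.312), RR gives ψ = 0.721, H_out = 28.622 kJ/mol
  T = 365.1 K: K = (3.095, 0.834, 0.230), RR gives ψ = 0.397, H_out = 16.147 kJ/mol
  T = 356.1 K: K = (2.780, 0.718, 0.196), RR gives ψ = 0.240, H_out = 9.578 kJ/mol
  T = 351.6 K: K = (2.629, 0.664, 0.180), RR gives ψ = 0.162, H_out = 6.214 kJ/mol
  T = 353.9 K: K = (2.706, 0.691, 0.188), RR gives ψ = 0.202, H_out = 7.943 kJ/mol
Linear interpolation between T = 351.6 (H_out = 6.214) and T = 353.9 (H_out = 7.943) on hF = 7.539 gives T ≈ 353.4 K, at which ψ = 0.19.

T = 353.4 K, V/F = 0.19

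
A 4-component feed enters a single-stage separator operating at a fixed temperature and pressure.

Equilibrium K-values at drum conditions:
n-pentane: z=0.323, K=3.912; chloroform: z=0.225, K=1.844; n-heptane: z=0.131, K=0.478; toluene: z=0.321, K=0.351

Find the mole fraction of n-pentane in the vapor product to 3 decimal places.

y_n-pentane = 0.445

Rachford–Rice: g(ψ) = Σ zᵢ(Kᵢ−1)/(1+ψ(Kᵢ−1)) = 0.
g(0) = ΣzᵢKᵢ − 1 = 0.854 and g(1) = 1 − Σzᵢ/Kᵢ = -0.393, so a root lies in (0, 1).
Iterate (Newton) starting at ψ = 0.5:
  ψ = 0.500: g = 0.1156, g' = -0.895 → ψ = 0.629
  ψ = 0.629: g = 0.0022, g' = -0.875 → ψ = 0.632
Converged at ψ = 0.632.
Compositions from xᵢ = zᵢ/(1+ψ(Kᵢ−1)), yᵢ = Kᵢxᵢ:
  n-pentane: x = 0.114, y = 0.445
  chloroform: x = 0.147, y = 0.271
  n-heptane: x = 0.195, y = 0.093
  toluene: x = 0.544, y = 0.191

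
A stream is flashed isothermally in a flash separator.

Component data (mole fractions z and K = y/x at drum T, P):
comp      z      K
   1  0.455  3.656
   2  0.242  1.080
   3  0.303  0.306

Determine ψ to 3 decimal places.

Rachford–Rice: g(ψ) = Σ zᵢ(Kᵢ−1)/(1+ψ(Kᵢ−1)) = 0.
g(0) = ΣzᵢKᵢ − 1 = 1.018 and g(1) = 1 − Σzᵢ/Kᵢ = -0.339, so a root lies in (0, 1).
Newton–Raphson from ψ = 0.5:
  ψ = 0.500: g = 0.2157, g' = -0.936 → ψ = 0.730
  ψ = 0.730: g = 0.0028, g' = -0.973 → ψ = 0.733
Converged at ψ = 0.733.

ψ = 0.733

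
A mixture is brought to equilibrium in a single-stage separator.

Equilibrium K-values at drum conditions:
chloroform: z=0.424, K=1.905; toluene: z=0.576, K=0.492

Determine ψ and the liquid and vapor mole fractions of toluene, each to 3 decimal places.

Rachford–Rice: g(ψ) = Σ zᵢ(Kᵢ−1)/(1+ψ(Kᵢ−1)) = 0.
g(0) = ΣzᵢKᵢ − 1 = 0.091 and g(1) = 1 − Σzᵢ/Kᵢ = -0.393, so a root lies in (0, 1).
Binary case is linear: z₁(K₁−1)(1+ψ(K₂−1)) + z₂(K₂−1)(1+ψ(K₁−1)) = 0
⇒ ψ = [z₁(K₁−1)+z₂(K₂−1)] / [−(K₁−1)(K₂−1)] = 0.0911/0.4597 = 0.198
Compositions from xᵢ = zᵢ/(1+ψ(Kᵢ−1)), yᵢ = Kᵢxᵢ:
  chloroform: x = 0.360, y = 0.685
  toluene: x = 0.640, y = 0.315

ψ = 0.198, x_toluene = 0.640, y_toluene = 0.315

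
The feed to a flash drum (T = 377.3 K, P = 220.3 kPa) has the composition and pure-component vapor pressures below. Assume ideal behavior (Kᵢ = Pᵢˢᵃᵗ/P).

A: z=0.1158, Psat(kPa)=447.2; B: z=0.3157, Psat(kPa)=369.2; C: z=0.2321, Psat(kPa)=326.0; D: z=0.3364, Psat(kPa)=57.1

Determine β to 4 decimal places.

β = 0.3851

Raoult's law: Kᵢ = Pᵢˢᵃᵗ/P = Pᵢˢᵃᵗ/220.3.
  K_A = 447.2/220.3 = 2.029959, K_B = 369.2/220.3 = 1.675897, K_C = 326.0/220.3 = 1.479800, K_D = 57.1/220.3 = 0.259192
Rachford–Rice: g(β) = Σ zᵢ(Kᵢ−1)/(1+β(Kᵢ−1)) = 0.
Feasibility: ΣzᵢKᵢ = 1.1948, Σzᵢ/Kᵢ = 1.7001 — both > 1, two phases present.
Newton–Raphson from β = 0.5:
  β = 0.5000: g = -0.06780, g' = -0.6346 → β = 0.3932
  β = 0.3932: g = -0.00446, g' = -0.5576 → β = 0.3852
  β = 0.3852: g = -0.00002, g' = -0.5533 → β = 0.3851
Converged at β = 0.3851.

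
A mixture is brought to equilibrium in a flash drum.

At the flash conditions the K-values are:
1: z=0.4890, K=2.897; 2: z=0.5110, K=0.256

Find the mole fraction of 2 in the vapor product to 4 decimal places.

Rachford–Rice: g(β) = Σ zᵢ(Kᵢ−1)/(1+β(Kᵢ−1)) = 0.
Feasibility: ΣzᵢKᵢ = 1.5474, Σzᵢ/Kᵢ = 2.1649 — both > 1, two phases present.
Newton iteration, β⁰ = 0.5:
  β = 0.5000: g = -0.12931, g' = -1.1807 → β = 0.3905
  β = 0.3905: g = -0.00296, g' = -1.1427 → β = 0.3879
Converged at β = 0.3879.
Compositions from xᵢ = zᵢ/(1+β(Kᵢ−1)), yᵢ = Kᵢxᵢ:
  1: x = 0.2817, y = 0.8161
  2: x = 0.7183, y = 0.1839

y_2 = 0.1839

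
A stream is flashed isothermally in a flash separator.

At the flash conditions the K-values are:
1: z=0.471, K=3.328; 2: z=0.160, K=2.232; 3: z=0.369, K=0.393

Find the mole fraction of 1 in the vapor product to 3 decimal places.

y_1 = 0.525

Rachford–Rice: g(ψ) = Σ zᵢ(Kᵢ−1)/(1+ψ(Kᵢ−1)) = 0.
Check two-phase: ΣzᵢKᵢ = 2.070 > 1 and Σzᵢ/Kᵢ = 1.152 > 1, so g(0) = 1.070 > 0 and g(1) = -0.152 < 0.
Newton–Raphson from ψ = 0.51:
  ψ = 0.510: g = 0.2979, g' = -0.910 → ψ = 0.837
  ψ = 0.837: g = 0.0134, g' = -0.915 → ψ = 0.852
Converged at ψ = 0.852.
Compositions from xᵢ = zᵢ/(1+ψ(Kᵢ−1)), yᵢ = Kᵢxᵢ:
  1: x = 0.158, y = 0.525
  2: x = 0.078, y = 0.174
  3: x = 0.764, y = 0.300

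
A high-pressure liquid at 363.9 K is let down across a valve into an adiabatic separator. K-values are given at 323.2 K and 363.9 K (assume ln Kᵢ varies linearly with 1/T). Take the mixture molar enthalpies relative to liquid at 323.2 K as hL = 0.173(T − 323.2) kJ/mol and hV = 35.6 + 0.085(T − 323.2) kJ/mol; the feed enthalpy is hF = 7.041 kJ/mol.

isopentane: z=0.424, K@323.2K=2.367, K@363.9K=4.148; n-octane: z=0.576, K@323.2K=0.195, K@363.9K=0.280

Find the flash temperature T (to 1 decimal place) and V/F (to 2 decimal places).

T = 329.1 K, V/F = 0.17

Adiabatic flash: solve Rachford–Rice at each trial T, then check hF = ψ·hV(T) + (1−ψ)·hL(T).
  T = 323.2 K: K = (2.367, 0.195), RR gives ψ = 0.105, H_out = 3.750 kJ/mol
  T = 363.9 K: K = (4.148, 0.280), RR gives ψ = 0.406, H_out = 20.038 kJ/mol
  T = 343.5 K: K = (3.184, 0.236), RR gives ψ = 0.291, H_out = 13.361 kJ/mol
  T = 333.4 K: K = (2.760, 0.215), RR gives ψ = 0.213, H_out = 9.155 kJ/mol
  T = 328.3 K: K = (2.559, 0.205), RR gives ψ = 0.164, H_out = 6.642 kJ/mol
  T = 330.9 K: K = (2.660, 0.210), RR gives ψ = 0.190, H_out = 7.964 kJ/mol
  T = 329.6 K: K = (2.609, 0.208), RR gives ψ = 0.177, H_out = 7.314 kJ/mol
Linear interpolation between T = 328.3 (H_out = 6.642) and T = 329.6 (H_out = 7.314) on hF = 7.041 gives T ≈ 329.1 K, at which ψ = 0.17.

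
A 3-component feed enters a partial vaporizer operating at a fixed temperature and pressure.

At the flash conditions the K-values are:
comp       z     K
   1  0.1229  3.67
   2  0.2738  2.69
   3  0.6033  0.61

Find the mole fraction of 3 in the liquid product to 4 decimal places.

Newton iteration, β⁰ = 0.5:
  β = 0.5000: g = 0.09905, g' = -0.5320 → β = 0.6862
  β = 0.6862: g = 0.00887, g' = -0.4480 → β = 0.7060
  β = 0.7060: g = 0.00005, g' = -0.4426 → β = 0.7061
Converged at β = 0.7061.
Compositions from xᵢ = zᵢ/(1+β(Kᵢ−1)), yᵢ = Kᵢxᵢ:
  1: x = 0.0426, y = 0.1563
  2: x = 0.1248, y = 0.3358
  3: x = 0.8326, y = 0.5079

x_3 = 0.8326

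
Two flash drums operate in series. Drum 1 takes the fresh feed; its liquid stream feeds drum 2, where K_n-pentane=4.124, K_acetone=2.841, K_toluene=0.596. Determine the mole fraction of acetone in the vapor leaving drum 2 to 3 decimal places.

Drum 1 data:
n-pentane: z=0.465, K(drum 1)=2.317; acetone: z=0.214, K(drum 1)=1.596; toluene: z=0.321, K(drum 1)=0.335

Drum 1:
Rachford–Rice: g(ψ₁) = Σ zᵢ(Kᵢ−1)/(1+ψ₁(Kᵢ−1)) = 0.
g(0) = ΣzᵢKᵢ − 1 = 0.526 and g(1) = 1 − Σzᵢ/Kᵢ = -0.293, so a root lies in (0, 1).
Newton–Raphson from ψ₁ = 0.59:
  ψ₁ = 0.590: g = 0.0877, g' = -0.681 → ψ₁ = 0.719
  ψ₁ = 0.719: g = -0.0050, g' = -0.771 → ψ₁ = 0.712
Converged at ψ₁ = 0.712.
Drum-1 compositions:
  n-pentane: x = 0.240, y = 0.556
  acetone: x = 0.150, y = 0.240
  toluene: x = 0.610, y = 0.204
Drum-2 feed = drum-1 liquid: z₂ = (0.2399, 0.1502, 0.6098).
Drum 2:
Rachford–Rice: g(ψ₂) = Σ zᵢ(Kᵢ−1)/(1+ψ₂(Kᵢ−1)) = 0.
g(0) = ΣzᵢKᵢ − 1 = 0.780 and g(1) = 1 − Σzᵢ/Kᵢ = -0.134, so a root lies in (0, 1).
Newton–Raphson from ψ₂ = 0.5:
  ψ₂ = 0.500: g = 0.1278, g' = -0.651 → ψ₂ = 0.696
  ψ₂ = 0.696: g = 0.0144, g' = -0.523 → ψ₂ = 0.724
Converged at ψ₂ = 0.724.
  n-pentane: x = 0.074, y = 0.303
  acetone: x = 0.064, y = 0.183
  toluene: x = 0.862, y = 0.514

y_acetone (drum 2) = 0.183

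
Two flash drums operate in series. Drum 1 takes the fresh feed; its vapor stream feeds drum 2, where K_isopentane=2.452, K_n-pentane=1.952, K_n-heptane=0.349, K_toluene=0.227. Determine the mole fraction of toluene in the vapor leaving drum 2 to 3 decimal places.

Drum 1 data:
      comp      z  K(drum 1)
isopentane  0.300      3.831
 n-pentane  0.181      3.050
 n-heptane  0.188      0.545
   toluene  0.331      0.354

y_toluene (drum 2) = 0.088

Drum 1:
Rachford–Rice: g(ψ₁) = Σ zᵢ(Kᵢ−1)/(1+ψ₁(Kᵢ−1)) = 0.
Feasibility: ΣzᵢKᵢ = 1.921, Σzᵢ/Kᵢ = 1.418 — both > 1, two phases present.
Newton–Raphson from ψ₁ = 0.34:
  ψ₁ = 0.340: g = 0.2762, g' = -1.170 → ψ₁ = 0.576
  ψ₁ = 0.576: g = 0.0364, g' = -0.929 → ψ₁ = 0.615
Converged at ψ₁ = 0.615.
Drum-1 compositions:
  isopentane: x = 0.109, y = 0.419
  n-pentane: x = 0.080, y = 0.244
  n-heptane: x = 0.261, y = 0.142
  toluene: x = 0.549, y = 0.195
Drum-2 feed = drum-1 vapor: z₂ = (0.4191, 0.2441, 0.1423, 0.1945).
Drum 2:
Iterate (Newton) starting at ψ₂ = 0.3:
  ψ₂ = 0.300: g = 0.2938, g' = -0.853 → ψ₂ = 0.644
Converged at ψ₂ = 0.644.
  isopentane: x = 0.217, y = 0.531
  n-pentane: x = 0.151, y = 0.295
  n-heptane: x = 0.245, y = 0.085
  toluene: x = 0.387, y = 0.088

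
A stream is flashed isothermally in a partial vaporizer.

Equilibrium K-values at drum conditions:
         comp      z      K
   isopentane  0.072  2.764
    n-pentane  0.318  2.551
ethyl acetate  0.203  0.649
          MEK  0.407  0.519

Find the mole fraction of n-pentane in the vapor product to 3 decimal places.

y_n-pentane = 0.456

Let ψ = V/F and solve Σ zᵢ(Kᵢ−1)/(1+ψ(Kᵢ−1)) = 0.
Feasibility: ΣzᵢKᵢ = 1.353, Σzᵢ/Kᵢ = 1.248 — both > 1, two phases present.
Iterate (Newton) starting at ψ = 0.35:
  ψ = 0.350: g = 0.0816, g' = -0.576 → ψ = 0.492
  ψ = 0.492: g = 0.0053, g' = -0.509 → ψ = 0.502
Converged at ψ = 0.502.
Compositions from xᵢ = zᵢ/(1+ψ(Kᵢ−1)), yᵢ = Kᵢxᵢ:
  isopentane: x = 0.038, y = 0.106
  n-pentane: x = 0.179, y = 0.456
  ethyl acetate: x = 0.246, y = 0.160
  MEK: x = 0.537, y = 0.279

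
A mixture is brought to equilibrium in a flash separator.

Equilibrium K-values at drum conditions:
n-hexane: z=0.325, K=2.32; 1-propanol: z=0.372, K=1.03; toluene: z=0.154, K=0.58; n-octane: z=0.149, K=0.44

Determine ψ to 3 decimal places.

ψ = 0.715

Let ψ = V/F and solve Σ zᵢ(Kᵢ−1)/(1+ψ(Kᵢ−1)) = 0.
Feasibility: ΣzᵢKᵢ = 1.292, Σzᵢ/Kᵢ = 1.105 — both > 1, two phases present.
Newton iteration, ψ⁰ = 0.7:
  ψ = 0.700: g = 0.0051, g' = -0.334 → ψ = 0.715
Converged at ψ = 0.715.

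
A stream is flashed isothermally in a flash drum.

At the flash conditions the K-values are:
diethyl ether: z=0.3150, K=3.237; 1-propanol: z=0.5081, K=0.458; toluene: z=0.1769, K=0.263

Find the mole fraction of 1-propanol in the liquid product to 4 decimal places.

x_1-propanol = 0.5783

Rachford–Rice: g(ψ) = Σ zᵢ(Kᵢ−1)/(1+ψ(Kᵢ−1)) = 0.
g(0) = ΣzᵢKᵢ − 1 = 0.2989 and g(1) = 1 − Σzᵢ/Kᵢ = -0.8793, so a root lies in (0, 1).
Newton–Raphson from ψ = 0.45:
  ψ = 0.4500: g = -0.20814, g' = -0.8677 → ψ = 0.2101
  ψ = 0.2101: g = 0.01430, g' = -1.0540 → ψ = 0.2237
  ψ = 0.2237: g = 0.00016, g' = -1.0313 → ψ = 0.2238
Converged at ψ = 0.2238.
Compositions from xᵢ = zᵢ/(1+ψ(Kᵢ−1)), yᵢ = Kᵢxᵢ:
  diethyl ether: x = 0.2099, y = 0.6794
  1-propanol: x = 0.5783, y = 0.2648
  toluene: x = 0.2118, y = 0.0557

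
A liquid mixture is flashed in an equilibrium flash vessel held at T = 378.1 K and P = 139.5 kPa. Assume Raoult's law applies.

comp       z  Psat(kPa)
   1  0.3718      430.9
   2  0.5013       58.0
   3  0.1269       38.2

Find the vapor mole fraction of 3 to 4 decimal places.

Raoult's law: Kᵢ = Pᵢˢᵃᵗ/P = Pᵢˢᵃᵗ/139.5.
  K_1 = 430.9/139.5 = 3.088889, K_2 = 58.0/139.5 = 0.415771, K_3 = 38.2/139.5 = 0.273835
Newton iteration, β⁰ = 0.6:
  β = 0.6000: g = -0.26958, g' = -0.9353 → β = 0.3118
  β = 0.3118: g = -0.00688, g' = -0.9626 → β = 0.3046
Converged at β = 0.3046.
Compositions from xᵢ = zᵢ/(1+β(Kᵢ−1)), yᵢ = Kᵢxᵢ:
  1: x = 0.2272, y = 0.7018
  2: x = 0.6098, y = 0.2536
  3: x = 0.1629, y = 0.0446

y_3 = 0.0446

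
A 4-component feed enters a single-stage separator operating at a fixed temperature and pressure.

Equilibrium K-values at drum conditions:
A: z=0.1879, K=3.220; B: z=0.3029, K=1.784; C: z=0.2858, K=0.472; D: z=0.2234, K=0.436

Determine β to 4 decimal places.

Rachford–Rice: g(β) = Σ zᵢ(Kᵢ−1)/(1+β(Kᵢ−1)) = 0.
Check two-phase: ΣzᵢKᵢ = 1.3777 > 1 and Σzᵢ/Kᵢ = 1.3460 > 1, so g(0) = 0.3777 > 0 and g(1) = -0.3460 < 0.
Newton iteration, β⁰ = 0.5:
  β = 0.5000: g = -0.01222, g' = -0.5890 → β = 0.4793
Converged at β = 0.4793.

β = 0.4793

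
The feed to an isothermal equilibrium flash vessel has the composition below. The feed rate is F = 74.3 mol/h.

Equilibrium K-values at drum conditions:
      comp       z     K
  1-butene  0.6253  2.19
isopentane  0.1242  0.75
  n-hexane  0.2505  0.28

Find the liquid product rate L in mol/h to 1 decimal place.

L = 21.9 mol/h

Material balance + equilibrium reduce to Σ zᵢ(Kᵢ−1)/(1+V/F(Kᵢ−1)) = 0.
Feasibility: ΣzᵢKᵢ = 1.5327, Σzᵢ/Kᵢ = 1.3458 — both > 1, two phases present.
Newton iteration, V/F⁰ = 0.43:
  V/F = 0.4300: g = 0.19620, g' = -0.6697 → V/F = 0.7230
  V/F = 0.7230: g = -0.01410, g' = -0.8323 → V/F = 0.7060
  V/F = 0.7060: g = -0.00019, g' = -0.8102 → V/F = 0.7058
Converged at V/F = 0.7058.
Then V = V/F·F = 0.7058·74.3 = 52.4 mol/h and L = F − V = 21.9 mol/h.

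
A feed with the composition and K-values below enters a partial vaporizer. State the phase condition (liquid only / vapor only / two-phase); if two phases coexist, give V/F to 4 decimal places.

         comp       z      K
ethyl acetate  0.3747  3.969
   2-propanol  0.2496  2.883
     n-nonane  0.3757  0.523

vapor only

ΣzᵢKᵢ = 2.4033; Σzᵢ/Kᵢ = 0.8993.
Since Σzᵢ/Kᵢ < 1 the mixture is above its dew point — single vapor phase.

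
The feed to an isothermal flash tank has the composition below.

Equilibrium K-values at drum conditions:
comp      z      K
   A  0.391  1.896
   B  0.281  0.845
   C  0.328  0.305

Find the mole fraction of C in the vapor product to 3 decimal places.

y_C = 0.114

Let β = V/F and solve Σ zᵢ(Kᵢ−1)/(1+β(Kᵢ−1)) = 0.
g(0) = ΣzᵢKᵢ − 1 = 0.079 and g(1) = 1 − Σzᵢ/Kᵢ = -0.614, so a root lies in (0, 1).
Newton–Raphson from β = 0.5:
  β = 0.500: g = -0.1546, g' = -0.530 → β = 0.208
  β = 0.208: g = -0.0162, g' = -0.447 → β = 0.172
Converged at β = 0.172.
Compositions from xᵢ = zᵢ/(1+β(Kᵢ−1)), yᵢ = Kᵢxᵢ:
  A: x = 0.339, y = 0.642
  B: x = 0.289, y = 0.244
  C: x = 0.372, y = 0.114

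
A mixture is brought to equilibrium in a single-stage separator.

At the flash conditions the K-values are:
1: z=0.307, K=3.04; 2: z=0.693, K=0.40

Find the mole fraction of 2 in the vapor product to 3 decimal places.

Rachford–Rice: g(ψ) = Σ zᵢ(Kᵢ−1)/(1+ψ(Kᵢ−1)) = 0.
g(0) = ΣzᵢKᵢ − 1 = 0.210 and g(1) = 1 − Σzᵢ/Kᵢ = -0.833, so a root lies in (0, 1).
Binary case is linear: z₁(K₁−1)(1+ψ(K₂−1)) + z₂(K₂−1)(1+ψ(K₁−1)) = 0
⇒ ψ = [z₁(K₁−1)+z₂(K₂−1)] / [−(K₁−1)(K₂−1)] = 0.2105/1.2240 = 0.172
Compositions from xᵢ = zᵢ/(1+ψ(Kᵢ−1)), yᵢ = Kᵢxᵢ:
  1: x = 0.227, y = 0.691
  2: x = 0.773, y = 0.309

y_2 = 0.309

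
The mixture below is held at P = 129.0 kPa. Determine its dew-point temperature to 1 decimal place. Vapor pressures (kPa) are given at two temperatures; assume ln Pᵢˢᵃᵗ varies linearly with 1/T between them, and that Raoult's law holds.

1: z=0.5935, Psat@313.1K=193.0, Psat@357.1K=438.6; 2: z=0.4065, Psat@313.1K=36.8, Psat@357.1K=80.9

T = 345.2 K

Dew-point temperature: Σzᵢ·P/Pᵢˢᵃᵗ(T) = 1. Interpolate ln Pᵢˢᵃᵗ = aᵢ + bᵢ/T.
  T = 313.1 K: ΣzᵢP/Pᵢˢᵃᵗ = 1.8217
  T = 357.1 K: ΣzᵢP/Pᵢˢᵃᵗ = 0.8227
  T = 335.1 K: ΣzᵢP/Pᵢˢᵃᵗ = 1.1927
  T = 346.1 K: ΣzᵢP/Pᵢˢᵃᵗ = 0.9848
  T = 340.6 K: ΣzᵢP/Pᵢˢᵃᵗ = 1.0821
  T = 343.4 K: ΣzᵢP/Pᵢˢᵃᵗ = 1.0310
Interpolating between 343.4 K and 346.1 K gives T ≈ 345.2 K.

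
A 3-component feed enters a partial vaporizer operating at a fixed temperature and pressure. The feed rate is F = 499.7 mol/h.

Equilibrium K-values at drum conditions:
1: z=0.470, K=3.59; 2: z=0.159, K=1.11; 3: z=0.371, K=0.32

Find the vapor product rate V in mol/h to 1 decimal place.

V = 333.8 mol/h

Newton–Raphson from V/F = 0.5:
  V/F = 0.500: g = 0.1647, g' = -0.994 → V/F = 0.666
  V/F = 0.666: g = 0.0022, g' = -0.999 → V/F = 0.668
Converged at V/F = 0.668.
Then V = V/F·F = 0.6679·499.7 = 333.8 mol/h and L = F − V = 165.9 mol/h.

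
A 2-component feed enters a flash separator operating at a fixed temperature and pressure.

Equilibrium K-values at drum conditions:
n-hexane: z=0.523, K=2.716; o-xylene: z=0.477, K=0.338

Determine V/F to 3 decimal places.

V/F = 0.512

Material balance + equilibrium reduce to Σ zᵢ(Kᵢ−1)/(1+V/F(Kᵢ−1)) = 0.
Feasibility: ΣzᵢKᵢ = 1.582, Σzᵢ/Kᵢ = 1.604 — both > 1, two phases present.
Binary case is linear: z₁(K₁−1)(1+V/F(K₂−1)) + z₂(K₂−1)(1+V/F(K₁−1)) = 0
⇒ V/F = [z₁(K₁−1)+z₂(K₂−1)] / [−(K₁−1)(K₂−1)] = 0.5817/1.1360 = 0.512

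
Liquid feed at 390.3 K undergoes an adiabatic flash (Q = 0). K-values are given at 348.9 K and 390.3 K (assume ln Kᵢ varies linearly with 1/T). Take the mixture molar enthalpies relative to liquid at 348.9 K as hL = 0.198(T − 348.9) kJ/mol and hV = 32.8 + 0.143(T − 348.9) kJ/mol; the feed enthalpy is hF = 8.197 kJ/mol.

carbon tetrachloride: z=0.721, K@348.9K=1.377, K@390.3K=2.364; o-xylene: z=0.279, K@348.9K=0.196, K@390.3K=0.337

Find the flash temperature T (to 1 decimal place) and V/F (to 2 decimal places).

Adiabatic flash: solve Rachford–Rice at each trial T, then check hF = ψ·hV(T) + (1−ψ)·hL(T).
  T = 348.9 K: K = (1.377, 0.196), RR gives ψ = 0.157, H_out = 5.140 kJ/mol
  T = 390.3 K: K = (2.364, 0.337), RR gives ψ = 0.883, H_out = 35.147 kJ/mol
  T = 369.6 K: K = (1.832, 0.261), RR gives ψ = 0.640, H_out = 24.366 kJ/mol
  T = 359.2 K: K = (1.594, 0.227), RR gives ψ = 0.463, H_out = 16.952 kJ/mol
  T = 354.0 K: K = (1.482, 0.211), RR gives ψ = 0.335, H_out = 11.897 kJ/mol
  T = 351.4 K: K = (1.428, 0.203), RR gives ψ = 0.253, H_out = 8.752 kJ/mol
  T = 350.1 K: K = (1.401, 0.199), RR gives ψ = 0.205, H_out = 6.959 kJ/mol
Linear interpolation between T = 350.1 (H_out = 6.959) and T = 351.4 (H_out = 8.752) on hF = 8.197 gives T ≈ 351.0 K, at which ψ = 0.24.

T = 351.0 K, V/F = 0.24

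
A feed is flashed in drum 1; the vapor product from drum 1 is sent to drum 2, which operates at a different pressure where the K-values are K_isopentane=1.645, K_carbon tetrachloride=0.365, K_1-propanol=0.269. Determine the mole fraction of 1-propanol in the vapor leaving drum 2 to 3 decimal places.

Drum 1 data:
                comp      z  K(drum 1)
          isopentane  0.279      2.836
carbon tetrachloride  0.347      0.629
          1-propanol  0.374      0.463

y_1-propanol (drum 2) = 0.060

Drum 1:
Let ψ₁ = V/F and solve Σ zᵢ(Kᵢ−1)/(1+ψ₁(Kᵢ−1)) = 0.
Feasibility: ΣzᵢKᵢ = 1.183, Σzᵢ/Kᵢ = 1.458 — both > 1, two phases present.
Newton iteration, ψ₁⁰ = 0.54:
  ψ₁ = 0.540: g = -0.1866, g' = -0.526 → ψ₁ = 0.185
  ψ₁ = 0.185: g = 0.0211, g' = -0.712 → ψ₁ = 0.215
Converged at ψ₁ = 0.215.
Drum-1 compositions:
  isopentane: x = 0.200, y = 0.567
  carbon tetrachloride: x = 0.377, y = 0.237
  1-propanol: x = 0.423, y = 0.196
Drum-2 feed = drum-1 vapor: z₂ = (0.5670, 0.2372, 0.1958).
Drum 2:
Newton iteration, ψ₂⁰ = 0.5:
  ψ₂ = 0.500: g = -0.1698, g' = -0.600 → ψ₂ = 0.217
  ψ₂ = 0.217: g = -0.0241, g' = -0.458 → ψ₂ = 0.164
Converged at ψ₂ = 0.164.
  isopentane: x = 0.513, y = 0.844
  carbon tetrachloride: x = 0.265, y = 0.097
  1-propanol: x = 0.222, y = 0.060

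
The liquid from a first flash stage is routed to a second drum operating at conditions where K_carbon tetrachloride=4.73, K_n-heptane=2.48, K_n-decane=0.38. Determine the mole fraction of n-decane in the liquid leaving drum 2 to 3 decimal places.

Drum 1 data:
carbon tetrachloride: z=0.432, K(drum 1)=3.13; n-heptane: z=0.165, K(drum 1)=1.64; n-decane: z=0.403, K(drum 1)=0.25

Drum 1:
Let ψ₁ = V/F and solve Σ zᵢ(Kᵢ−1)/(1+ψ₁(Kᵢ−1)) = 0.
Feasibility: ΣzᵢKᵢ = 1.724, Σzᵢ/Kᵢ = 1.851 — both > 1, two phases present.
Newton iteration, ψ₁⁰ = 0.5:
  ψ₁ = 0.500: g = 0.0420, g' = -1.079 → ψ₁ = 0.539
Converged at ψ₁ = 0.539.
Drum-1 compositions:
  carbon tetrachloride: x = 0.201, y = 0.630
  n-heptane: x = 0.123, y = 0.201
  n-decane: x = 0.676, y = 0.169
Drum-2 feed = drum-1 liquid: z₂ = (0.2012, 0.1227, 0.6761).
Drum 2:
Let ψ₂ = V/F and solve Σ zᵢ(Kᵢ−1)/(1+ψ₂(Kᵢ−1)) = 0.
Check two-phase: ΣzᵢKᵢ = 1.513 > 1 and Σzᵢ/Kᵢ = 1.871 > 1, so g(0) = 0.513 > 0 and g(1) = -0.871 < 0.
Iterate (Newton) starting at ψ₂ = 0.39:
  ψ₂ = 0.390: g = -0.1320, g' = -1.025 → ψ₂ = 0.261
  ψ₂ = 0.261: g = 0.0109, g' = -1.228 → ψ₂ = 0.270
Converged at ψ₂ = 0.270.
  carbon tetrachloride: x = 0.100, y = 0.474
  n-heptane: x = 0.088, y = 0.217
  n-decane: x = 0.812, y = 0.309

x_n-decane (drum 2) = 0.812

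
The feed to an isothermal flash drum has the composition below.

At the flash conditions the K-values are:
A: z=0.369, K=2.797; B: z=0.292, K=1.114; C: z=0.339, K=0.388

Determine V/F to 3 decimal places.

Material balance + equilibrium reduce to Σ zᵢ(Kᵢ−1)/(1+V/F(Kᵢ−1)) = 0.
Check two-phase: ΣzᵢKᵢ = 1.489 > 1 and Σzᵢ/Kᵢ = 1.268 > 1, so g(0) = 0.489 > 0 and g(1) = -0.268 < 0.
Iterate (Newton) starting at V/F = 0.36:
  V/F = 0.360: g = 0.1685, g' = -0.652 → V/F = 0.619
  V/F = 0.619: g = 0.0113, g' = -0.599 → V/F = 0.637
Converged at V/F = 0.637.

V/F = 0.637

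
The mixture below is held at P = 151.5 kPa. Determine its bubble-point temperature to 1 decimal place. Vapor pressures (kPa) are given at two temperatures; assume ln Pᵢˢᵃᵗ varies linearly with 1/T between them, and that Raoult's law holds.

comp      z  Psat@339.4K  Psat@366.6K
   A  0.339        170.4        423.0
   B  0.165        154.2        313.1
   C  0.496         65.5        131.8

Bubble-point temperature: ΣzᵢPᵢˢᵃᵗ(T) = P. Interpolate ln Pᵢˢᵃᵗ = aᵢ + bᵢ/T.
  T = 339.4 K: ΣzᵢPᵢˢᵃᵗ = 115.70 kPa
  T = 366.6 K: ΣzᵢPᵢˢᵃᵗ = 260.43 kPa
  T = 353.0 K: ΣzᵢPᵢˢᵃᵗ = 176.08 kPa
  T = 346.2 K: ΣzᵢPᵢˢᵃᵗ = 143.27 kPa
  T = 349.6 K: ΣzᵢPᵢˢᵃᵗ = 158.98 kPa
  T = 347.9 K: ΣzᵢPᵢˢᵃᵗ = 150.96 kPa
Interpolating between 347.9 K and 349.6 K gives T ≈ 348.0 K.

T = 348.0 K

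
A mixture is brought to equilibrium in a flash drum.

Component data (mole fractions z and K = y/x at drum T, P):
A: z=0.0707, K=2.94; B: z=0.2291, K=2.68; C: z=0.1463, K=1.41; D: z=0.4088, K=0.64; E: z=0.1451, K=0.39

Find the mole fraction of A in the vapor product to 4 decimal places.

y_A = 0.1008

Rachford–Rice: g(β) = Σ zᵢ(Kᵢ−1)/(1+β(Kᵢ−1)) = 0.
Check two-phase: ΣzᵢKᵢ = 1.3463 > 1 and Σzᵢ/Kᵢ = 1.2241 > 1, so g(0) = 0.3463 > 0 and g(1) = -0.2241 < 0.
Newton iteration, β⁰ = 0.42:
  β = 0.4200: g = 0.06003, g' = -0.4921 → β = 0.5420
  β = 0.5420: g = 0.00232, g' = -0.4591 → β = 0.5470
Converged at β = 0.5470.
Compositions from xᵢ = zᵢ/(1+β(Kᵢ−1)), yᵢ = Kᵢxᵢ:
  A: x = 0.0343, y = 0.1008
  B: x = 0.1194, y = 0.3199
  C: x = 0.1195, y = 0.1685
  D: x = 0.5091, y = 0.3258
  E: x = 0.2178, y = 0.0849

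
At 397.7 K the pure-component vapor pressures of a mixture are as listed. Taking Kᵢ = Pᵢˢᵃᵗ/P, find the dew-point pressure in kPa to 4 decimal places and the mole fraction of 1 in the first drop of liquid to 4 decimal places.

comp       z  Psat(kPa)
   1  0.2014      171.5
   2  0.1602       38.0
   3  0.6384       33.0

Pdew = 40.4276 kPa, x_1 = 0.0475

At the dew point ψ → 1, so Σzᵢ/Kᵢ = 1 with Kᵢ = Pᵢˢᵃᵗ/P ⇒ 1/P = Σzᵢ/Pᵢˢᵃᵗ.
1/P = 0.2014/171.5 + 0.1602/38.0 + 0.6384/33.0 = 0.0247356 ⇒ P = 40.4276 kPa
xᵢ = zᵢP/Pᵢˢᵃᵗ ⇒ x_1 = 0.2014·40.4276/171.5 = 0.0475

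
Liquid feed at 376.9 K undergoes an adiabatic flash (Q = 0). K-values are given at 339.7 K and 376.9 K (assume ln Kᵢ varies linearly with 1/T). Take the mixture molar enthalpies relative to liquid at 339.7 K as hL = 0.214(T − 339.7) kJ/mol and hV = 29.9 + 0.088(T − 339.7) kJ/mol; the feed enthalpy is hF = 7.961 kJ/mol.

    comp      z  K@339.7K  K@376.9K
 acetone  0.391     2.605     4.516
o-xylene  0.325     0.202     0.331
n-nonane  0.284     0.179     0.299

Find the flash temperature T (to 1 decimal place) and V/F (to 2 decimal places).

Adiabatic flash: solve Rachford–Rice at each trial T, then check hF = ψ·hV(T) + (1−ψ)·hL(T).
  T = 339.7 K: K = (2.605, 0.202, 0.179), RR gives ψ = 0.104, H_out = 3.110 kJ/mol
  T = 376.9 K: K = (4.516, 0.331, 0.299), RR gives ψ = 0.398, H_out = 18.005 kJ/mol
  T = 358.3 K: K = (3.479, 0.262, 0.234), RR gives ψ = 0.275, H_out = 11.559 kJ/mol
  T = 349.0 K: K = (3.022, 0.231, 0.206), RR gives ψ = 0.199, H_out = 7.721 kJ/mol
  T = 353.6 K: K = (3.243, 0.246, 0.220), RR gives ψ = 0.239, H_out = 9.693 kJ/mol
  T = 351.3 K: K = (3.131, 0.238, 0.213), RR gives ψ = 0.220, H_out = 8.727 kJ/mol
Linear interpolation between T = 349.0 (H_out = 7.721) and T = 351.3 (H_out = 8.727) on hF = 7.961 gives T ≈ 349.5 K, at which ψ = 0.20.

T = 349.5 K, V/F = 0.20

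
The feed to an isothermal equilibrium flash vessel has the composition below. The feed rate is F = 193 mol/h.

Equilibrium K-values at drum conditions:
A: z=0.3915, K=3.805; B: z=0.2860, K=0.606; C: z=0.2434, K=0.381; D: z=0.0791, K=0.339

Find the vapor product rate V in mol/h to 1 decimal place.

Rachford–Rice: g(V/F) = Σ zᵢ(Kᵢ−1)/(1+V/F(Kᵢ−1)) = 0.
g(0) = ΣzᵢKᵢ − 1 = 0.7825 and g(1) = 1 − Σzᵢ/Kᵢ = -0.4470, so a root lies in (0, 1).
Iterate (Newton) starting at V/F = 0.5:
  V/F = 0.5000: g = 0.02047, g' = -0.8752 → V/F = 0.5234
  V/F = 0.5234: g = 0.00017, g' = -0.8610 → V/F = 0.5236
Converged at V/F = 0.5236.
Then V = V/F·F = 0.5236·193 = 101.1 mol/h and L = F − V = 91.9 mol/h.

V = 101.1 mol/h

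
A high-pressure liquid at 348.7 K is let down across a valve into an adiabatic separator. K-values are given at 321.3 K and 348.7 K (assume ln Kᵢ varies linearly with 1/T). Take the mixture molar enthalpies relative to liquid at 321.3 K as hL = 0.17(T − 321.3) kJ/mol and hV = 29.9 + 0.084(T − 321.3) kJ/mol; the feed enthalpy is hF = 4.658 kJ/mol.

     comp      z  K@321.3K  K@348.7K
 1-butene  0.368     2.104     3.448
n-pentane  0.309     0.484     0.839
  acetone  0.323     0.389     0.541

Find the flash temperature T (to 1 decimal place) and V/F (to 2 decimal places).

T = 323.5 K, V/F = 0.14

Adiabatic flash: solve Rachford–Rice at each trial T, then check hF = ψ·hV(T) + (1−ψ)·hL(T).
  T = 321.3 K: K = (2.104, 0.484, 0.389), RR gives ψ = 0.079, H_out = 2.367 kJ/mol
  T = 348.7 K: K = (3.448, 0.839, 0.541), RR gives ψ = 0.830, H_out = 27.533 kJ/mol
  T = 335.0 K: K = (2.721, 0.644, 0.462), RR gives ψ = 0.444, H_out = 15.088 kJ/mol
  T = 328.1 K: K = (2.397, 0.560, 0.424), RR gives ψ = 0.268, H_out = 9.006 kJ/mol
  T = 324.7 K: K = (2.247, 0.521, 0.406), RR gives ψ = 0.177, H_out = 5.817 kJ/mol
  T = 323.0 K: K = (2.175, 0.502, 0.398), RR gives ψ = 0.129, H_out = 4.132 kJ/mol
Linear interpolation between T = 323.0 (H_out = 4.132) and T = 324.7 (H_out = 5.817) on hF = 4.658 gives T ≈ 323.5 K, at which ψ = 0.14.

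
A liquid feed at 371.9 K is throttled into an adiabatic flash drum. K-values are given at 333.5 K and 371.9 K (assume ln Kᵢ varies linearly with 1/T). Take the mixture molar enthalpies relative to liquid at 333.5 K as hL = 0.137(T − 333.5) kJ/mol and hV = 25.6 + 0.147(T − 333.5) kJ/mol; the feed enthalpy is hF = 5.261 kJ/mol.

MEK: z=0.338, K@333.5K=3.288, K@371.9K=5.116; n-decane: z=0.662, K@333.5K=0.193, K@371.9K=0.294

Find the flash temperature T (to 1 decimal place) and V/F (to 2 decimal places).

T = 340.1 K, V/F = 0.17

Adiabatic flash: solve Rachford–Rice at each trial T, then check hF = ψ·hV(T) + (1−ψ)·hL(T).
  T = 333.5 K: K = (3.288, 0.193), RR gives ψ = 0.129, H_out = 3.315 kJ/mol
  T = 371.9 K: K = (5.116, 0.294), RR gives ψ = 0.318, H_out = 13.522 kJ/mol
  T = 352.7 K: K = (4.151, 0.241), RR gives ψ = 0.235, H_out = 8.697 kJ/mol
  T = 343.1 K: K = (3.706, 0.216), RR gives ψ = 0.187, H_out = 6.113 kJ/mol
  T = 338.3 K: K = (3.494, 0.204), RR gives ψ = 0.159, H_out = 4.747 kJ/mol
  T = 340.7 K: K = (3.599, 0.210), RR gives ψ = 0.173, H_out = 5.437 kJ/mol
Linear interpolation between T = 338.3 (H_out = 4.747) and T = 340.7 (H_out = 5.437) on hF = 5.261 gives T ≈ 340.1 K, at which ψ = 0.17.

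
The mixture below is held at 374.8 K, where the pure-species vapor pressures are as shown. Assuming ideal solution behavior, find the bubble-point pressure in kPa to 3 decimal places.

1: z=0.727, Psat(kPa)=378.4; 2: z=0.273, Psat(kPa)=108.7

Pbub = 304.772 kPa

At the bubble point ψ → 0, so ΣzᵢKᵢ = 1 with Kᵢ = Pᵢˢᵃᵗ/P ⇒ P = ΣzᵢPᵢˢᵃᵗ.
P = 0.727·378.4 + 0.273·108.7 = 304.772 kPa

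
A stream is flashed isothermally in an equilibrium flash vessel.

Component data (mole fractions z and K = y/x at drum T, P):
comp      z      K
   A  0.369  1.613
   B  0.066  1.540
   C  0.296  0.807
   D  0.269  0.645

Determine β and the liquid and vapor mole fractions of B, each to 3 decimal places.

Rachford–Rice: g(β) = Σ zᵢ(Kᵢ−1)/(1+β(Kᵢ−1)) = 0.
Feasibility: ΣzᵢKᵢ = 1.109, Σzᵢ/Kᵢ = 1.055 — both > 1, two phases present.
Iterate (Newton) starting at β = 0.5:
  β = 0.500: g = 0.0219, g' = -0.157 → β = 0.639
  β = 0.639: g = 0.0003, g' = -0.153 → β = 0.641
Converged at β = 0.641.
Compositions from xᵢ = zᵢ/(1+β(Kᵢ−1)), yᵢ = Kᵢxᵢ:
  A: x = 0.265, y = 0.427
  B: x = 0.049, y = 0.075
  C: x = 0.338, y = 0.273
  D: x = 0.348, y = 0.225

β = 0.641, x_B = 0.049, y_B = 0.075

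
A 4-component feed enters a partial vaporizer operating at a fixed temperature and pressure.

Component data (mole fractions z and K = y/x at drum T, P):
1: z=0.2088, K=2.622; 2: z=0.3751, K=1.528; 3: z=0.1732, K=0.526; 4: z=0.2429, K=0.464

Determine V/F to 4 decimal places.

Material balance + equilibrium reduce to Σ zᵢ(Kᵢ−1)/(1+V/F(Kᵢ−1)) = 0.
Feasibility: ΣzᵢKᵢ = 1.3244, Σzᵢ/Kᵢ = 1.1779 — both > 1, two phases present.
Newton iteration, V/F⁰ = 0.62:
  V/F = 0.6200: g = 0.00681, g' = -0.4305 → V/F = 0.6358
Converged at V/F = 0.6358.

V/F = 0.6358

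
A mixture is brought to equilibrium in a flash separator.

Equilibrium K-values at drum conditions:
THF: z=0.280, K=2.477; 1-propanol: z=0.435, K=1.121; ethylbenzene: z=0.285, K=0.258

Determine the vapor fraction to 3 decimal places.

ψ = 0.417

Let ψ = V/F and solve Σ zᵢ(Kᵢ−1)/(1+ψ(Kᵢ−1)) = 0.
Feasibility: ΣzᵢKᵢ = 1.255, Σzᵢ/Kᵢ = 1.606 — both > 1, two phases present.
Iterate (Newton) starting at ψ = 0.5:
  ψ = 0.500: g = -0.0487, g' = -0.604 → ψ = 0.419
  ψ = 0.419: g = -0.0016, g' = -0.569 → ψ = 0.417
Converged at ψ = 0.417.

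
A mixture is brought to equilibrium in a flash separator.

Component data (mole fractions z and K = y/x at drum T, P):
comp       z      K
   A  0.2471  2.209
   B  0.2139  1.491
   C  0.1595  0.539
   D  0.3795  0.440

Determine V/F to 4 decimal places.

Material balance + equilibrium reduce to Σ zᵢ(Kᵢ−1)/(1+V/F(Kᵢ−1)) = 0.
Feasibility: ΣzᵢKᵢ = 1.1177, Σzᵢ/Kᵢ = 1.4137 — both > 1, two phases present.
Newton–Raphson from V/F = 0.52:
  V/F = 0.5200: g = -0.12945, g' = -0.4644 → V/F = 0.2413
  V/F = 0.2413: g = -0.00326, g' = -0.4597 → V/F = 0.2342
Converged at V/F = 0.2342.

V/F = 0.2342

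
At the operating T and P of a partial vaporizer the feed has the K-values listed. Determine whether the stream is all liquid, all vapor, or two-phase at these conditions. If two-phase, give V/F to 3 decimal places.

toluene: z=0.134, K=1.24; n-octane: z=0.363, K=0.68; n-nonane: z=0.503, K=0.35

all liquid

ΣzᵢKᵢ = 0.589; Σzᵢ/Kᵢ = 2.079.
Since ΣzᵢKᵢ < 1 the mixture is below its bubble point — single liquid phase.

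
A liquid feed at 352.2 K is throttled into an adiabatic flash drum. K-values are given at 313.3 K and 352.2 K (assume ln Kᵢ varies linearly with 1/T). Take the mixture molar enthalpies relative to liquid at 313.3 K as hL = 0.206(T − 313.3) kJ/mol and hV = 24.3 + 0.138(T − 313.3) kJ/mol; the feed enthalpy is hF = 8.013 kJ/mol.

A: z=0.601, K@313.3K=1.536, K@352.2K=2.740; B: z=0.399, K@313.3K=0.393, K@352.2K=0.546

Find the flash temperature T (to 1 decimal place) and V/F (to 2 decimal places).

T = 315.1 K, V/F = 0.32

Adiabatic flash: solve Rachford–Rice at each trial T, then check hF = ψ·hV(T) + (1−ψ)·hL(T).
  T = 313.3 K: K = (1.536, 0.393), RR gives ψ = 0.246, H_out = 5.971 kJ/mol
  T = 352.2 K: K = (2.740, 0.546), RR gives ψ = 1.000, H_out = 29.668 kJ/mol
  T = 332.8 K: K = (2.088, 0.468), RR gives ψ = 0.763, H_out = 21.541 kJ/mol
  T = 323.1 K: K = (1.801, 0.430), RR gives ψ = 0.556, H_out = 15.165 kJ/mol
  T = 318.2 K: K = (1.665, 0.411), RR gives ψ = 0.421, H_out = 11.104 kJ/mol
  T = 315.8 K: K = (1.601, 0.402), RR gives ψ = 0.342, H_out = 8.763 kJ/mol
  T = 314.6 K: K = (1.570, 0.398), RR gives ψ = 0.298, H_out = 7.474 kJ/mol
Linear interpolation between T = 314.6 (H_out = 7.474) and T = 315.8 (H_out = 8.763) on hF = 8.013 gives T ≈ 315.1 K, at which ψ = 0.32.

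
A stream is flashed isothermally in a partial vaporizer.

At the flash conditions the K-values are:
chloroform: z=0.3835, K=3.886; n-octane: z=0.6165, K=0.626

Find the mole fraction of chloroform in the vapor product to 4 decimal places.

y_chloroform = 0.4458

Material balance + equilibrium reduce to Σ zᵢ(Kᵢ−1)/(1+V/F(Kᵢ−1)) = 0.
g(0) = ΣzᵢKᵢ − 1 = 0.8762 and g(1) = 1 − Σzᵢ/Kᵢ = -0.0835, so a root lies in (0, 1).
Binary case is linear: z₁(K₁−1)(1+V/F(K₂−1)) + z₂(K₂−1)(1+V/F(K₁−1)) = 0
⇒ V/F = [z₁(K₁−1)+z₂(K₂−1)] / [−(K₁−1)(K₂−1)] = 0.87621/1.07936 = 0.8118
Compositions from xᵢ = zᵢ/(1+V/F(Kᵢ−1)), yᵢ = Kᵢxᵢ:
  chloroform: x = 0.1147, y = 0.4458
  n-octane: x = 0.8853, y = 0.5542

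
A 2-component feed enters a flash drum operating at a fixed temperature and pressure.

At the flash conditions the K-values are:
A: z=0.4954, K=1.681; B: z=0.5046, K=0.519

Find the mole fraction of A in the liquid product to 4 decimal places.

Binary case is linear: z₁(K₁−1)(1+ψ(K₂−1)) + z₂(K₂−1)(1+ψ(K₁−1)) = 0
⇒ ψ = [z₁(K₁−1)+z₂(K₂−1)] / [−(K₁−1)(K₂−1)] = 0.09465/0.32756 = 0.2890
Compositions from xᵢ = zᵢ/(1+ψ(Kᵢ−1)), yᵢ = Kᵢxᵢ:
  A: x = 0.4139, y = 0.6958
  B: x = 0.5861, y = 0.3042

x_A = 0.4139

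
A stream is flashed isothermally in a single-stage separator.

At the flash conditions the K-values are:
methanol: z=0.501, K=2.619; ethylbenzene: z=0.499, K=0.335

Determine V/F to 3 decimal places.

Material balance + equilibrium reduce to Σ zᵢ(Kᵢ−1)/(1+V/F(Kᵢ−1)) = 0.
Feasibility: ΣzᵢKᵢ = 1.479, Σzᵢ/Kᵢ = 1.681 — both > 1, two phases present.
Binary case is linear: z₁(K₁−1)(1+V/F(K₂−1)) + z₂(K₂−1)(1+V/F(K₁−1)) = 0
⇒ V/F = [z₁(K₁−1)+z₂(K₂−1)] / [−(K₁−1)(K₂−1)] = 0.4793/1.0766 = 0.445

V/F = 0.445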